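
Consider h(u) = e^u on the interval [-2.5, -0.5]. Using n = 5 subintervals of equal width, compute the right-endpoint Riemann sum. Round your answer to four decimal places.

Δu = (-0.5 − (-2.5))/5 = 0.4.
Right endpoints: -2.1, -1.7, -1.3, -0.9, -0.5.
h(-2.1) ≈ 0.1225, h(-1.7) ≈ 0.1827, h(-1.3) ≈ 0.2725, h(-0.9) ≈ 0.4066, h(-0.5) ≈ 0.6065.
Sum = Δu · [h(-2.1) + h(-1.7) + h(-1.3) + h(-0.9) + h(-0.5)].
Sum ≈ 0.6363.

0.6363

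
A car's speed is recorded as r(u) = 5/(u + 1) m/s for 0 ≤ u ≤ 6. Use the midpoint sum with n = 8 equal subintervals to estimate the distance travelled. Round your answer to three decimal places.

9.624

Δu = (6 − 0)/8 = 0.75.
Midpoints: 0.375, 1.125, 1.875, 2.625, 3.375, 4.125, 4.875, 5.625.
r(0.375) = 40/11, r(1.125) = 40/17, r(1.875) = 40/23, r(2.625) = 40/29, r(3.375) = 8/7, r(4.125) = 40/41, r(4.875) = 40/47, r(5.625) = 40/53.
Sum = Δu · [r(0.375) + r(1.125) + r(1.875) + ...].
Sum ≈ 9.624.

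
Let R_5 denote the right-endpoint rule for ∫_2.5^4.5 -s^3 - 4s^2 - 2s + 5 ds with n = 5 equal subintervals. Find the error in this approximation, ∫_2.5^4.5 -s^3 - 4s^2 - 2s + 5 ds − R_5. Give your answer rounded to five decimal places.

Exact integral: ∫_2.5^4.5 f(s) ds ≈ -197.4166667.
R_5 = -225.29.
Error ≈ -197.4166667 − (-225.29) ≈ 27.87333.

27.87333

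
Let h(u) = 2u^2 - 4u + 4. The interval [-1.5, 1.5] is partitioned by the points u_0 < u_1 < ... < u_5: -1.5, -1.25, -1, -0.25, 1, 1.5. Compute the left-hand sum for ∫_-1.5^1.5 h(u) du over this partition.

21.5625

Subinterval widths: 0.25, 0.25, 0.75, 1.25, 0.5.
Left endpoints: -1.5, -1.25, -1, -0.25, 1.
h(-1.5) = 14.5, h(-1.25) = 12.125, h(-1) = 10, h(-0.25) = 5.125, h(1) = 2.
Sum = Σ Δu_i · h(u_i).
Sum = 21.5625.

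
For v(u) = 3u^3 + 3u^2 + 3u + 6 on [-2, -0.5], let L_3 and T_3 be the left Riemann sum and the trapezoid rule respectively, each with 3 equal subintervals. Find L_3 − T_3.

L_3 = -5.4375.
T_3 = -1.21875.
L_3 − T_3 = -4.21875.

-4.21875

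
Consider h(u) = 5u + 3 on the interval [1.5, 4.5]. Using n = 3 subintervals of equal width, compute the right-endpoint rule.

61.5

Δu = (4.5 − 1.5)/3 = 1.
Right endpoints: 2.5, 3.5, 4.5.
h(2.5) = 15.5, h(3.5) = 20.5, h(4.5) = 25.5.
Sum = Δu · [h(2.5) + h(3.5) + h(4.5)].
Sum = 61.5.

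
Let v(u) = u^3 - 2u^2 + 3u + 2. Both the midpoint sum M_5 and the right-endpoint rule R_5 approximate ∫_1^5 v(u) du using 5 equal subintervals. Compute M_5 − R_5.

M_5 = 115.84.
R_5 = 155.52.
M_5 − R_5 = -39.68.

-39.68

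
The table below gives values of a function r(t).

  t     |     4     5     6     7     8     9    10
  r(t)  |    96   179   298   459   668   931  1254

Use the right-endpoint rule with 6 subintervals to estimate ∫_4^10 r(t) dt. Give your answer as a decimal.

Δt = 1.
Sum = 1·[179 + 298 + 459 + 668 + 931 + 1254] = 3789.

3789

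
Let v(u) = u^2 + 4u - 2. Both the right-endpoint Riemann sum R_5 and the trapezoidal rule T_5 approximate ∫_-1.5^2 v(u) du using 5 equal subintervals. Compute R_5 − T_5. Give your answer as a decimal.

5.5125

R_5 = 6.09.
T_5 = 0.5775.
R_5 − T_5 = 5.5125.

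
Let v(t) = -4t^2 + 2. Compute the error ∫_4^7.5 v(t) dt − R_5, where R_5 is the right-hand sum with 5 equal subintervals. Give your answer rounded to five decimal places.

57.49333

Exact integral: ∫_4^7.5 v(t) dt ≈ -470.1666667.
R_5 = -527.66.
Error ≈ -470.1666667 − (-527.66) ≈ 57.49333.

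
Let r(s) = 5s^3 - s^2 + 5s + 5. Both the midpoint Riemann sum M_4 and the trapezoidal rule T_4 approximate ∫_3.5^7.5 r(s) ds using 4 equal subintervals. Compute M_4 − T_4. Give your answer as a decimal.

-81.5

M_4 = 3744.
T_4 = 3825.5.
M_4 − T_4 = -81.5.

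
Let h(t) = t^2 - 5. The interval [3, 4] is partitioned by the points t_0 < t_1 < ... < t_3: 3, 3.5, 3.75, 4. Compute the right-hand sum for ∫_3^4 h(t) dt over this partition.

Subinterval widths: 0.5, 0.25, 0.25.
Right endpoints: 3.5, 3.75, 4.
h(3.5) = 7.25, h(3.75) = 9.0625, h(4) = 11.
Sum = Σ Δt_i · h(t_i).
Sum = 8.640625.

8.640625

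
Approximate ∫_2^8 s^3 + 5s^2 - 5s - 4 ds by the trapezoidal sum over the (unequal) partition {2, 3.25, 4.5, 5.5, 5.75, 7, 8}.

1711.4296875

Subinterval widths: 1.25, 1.25, 1, 0.25, 1.25, 1.
f(2) = 14, f(3.25) = 66.890625, f(4.5) = 165.875, f(5.5) = 286.125, f(5.75) = 322.671875, f(7) = 549, f(8) = 788.
On each subinterval the trapezoid contributes (Δs_i/2)·[f(s_{i-1}) + f(s_i)].
Sum = 1711.4296875.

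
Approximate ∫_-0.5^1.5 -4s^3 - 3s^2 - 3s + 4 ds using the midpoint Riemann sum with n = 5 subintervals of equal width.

-3.26

Δs = (1.5 − (-0.5))/5 = 0.4.
Midpoints: -0.3, 0.1, 0.5, 0.9, 1.3.
f(-0.3) = 4.738, f(0.1) = 3.666, f(0.5) = 1.25, f(0.9) = -4.046, f(1.3) = -13.758.
Sum = Δs · [f(-0.3) + f(0.1) + f(0.5) + f(0.9) + f(1.3)].
Sum = -3.26.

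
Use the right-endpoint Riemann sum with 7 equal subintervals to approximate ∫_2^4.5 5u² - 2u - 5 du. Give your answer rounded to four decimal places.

123.6735

Δu = (4.5 − 2)/7 = 5/14.
Right endpoints: 33/14, 19/7, 43/14, 24/7, 53/14, 29/7, 4.5.
f(33/14) = 3541/196, f(19/7) = 1294/49, f(43/14) = 7061/196, f(24/7) = 2299/49, f(53/14) = 11581/196, f(29/7) = 3554/49, f(4.5) = 87.25.
Sum = Δu · [f(33/14) + f(19/7) + f(43/14) + ...].
Sum ≈ 123.6735.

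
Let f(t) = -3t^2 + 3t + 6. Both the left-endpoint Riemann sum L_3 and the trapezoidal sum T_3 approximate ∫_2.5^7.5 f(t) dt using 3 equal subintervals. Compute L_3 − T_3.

L_3 ≈ -195.694444.
T_3 ≈ -308.194444.
L_3 − T_3 = 112.5.

112.5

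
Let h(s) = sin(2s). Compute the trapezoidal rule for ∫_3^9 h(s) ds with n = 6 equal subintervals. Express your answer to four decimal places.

0.0963

Δs = (9 − 3)/6 = 1.
h(3) ≈ -0.2794, h(4) ≈ 0.9894, h(5) ≈ -0.5440, h(6) ≈ -0.5366, h(7) ≈ 0.9906, h(8) ≈ -0.2879, h(9) ≈ -0.7510.
T_6 = (Δs/2)·[h(s_0) + 2h(s_1) + ... + 2h(s_{5}) + h(s_6)].
Sum ≈ 0.0963.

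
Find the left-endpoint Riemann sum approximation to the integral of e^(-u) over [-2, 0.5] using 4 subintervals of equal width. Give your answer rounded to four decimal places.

9.1214

Δu = (0.5 − (-2))/4 = 0.625.
Left endpoints: -2, -1.375, -0.75, -0.125.
f(-2) ≈ 7.3891, f(-1.375) ≈ 3.9551, f(-0.75) ≈ 2.1170, f(-0.125) ≈ 1.1331.
Sum = Δu · [f(-2) + f(-1.375) + f(-0.75) + f(-0.125)].
Sum ≈ 9.1214.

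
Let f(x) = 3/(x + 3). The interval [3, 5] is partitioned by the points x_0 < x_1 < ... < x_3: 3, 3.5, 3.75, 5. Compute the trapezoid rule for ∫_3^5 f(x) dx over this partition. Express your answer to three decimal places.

0.866

Subinterval widths: 0.5, 0.25, 1.25.
f(3) = 0.5, f(3.5) = 6/13, f(3.75) = 4/9, f(5) = 0.375.
On each subinterval the trapezoid contributes (Δx_i/2)·[f(x_{i-1}) + f(x_i)].
Sum ≈ 0.866.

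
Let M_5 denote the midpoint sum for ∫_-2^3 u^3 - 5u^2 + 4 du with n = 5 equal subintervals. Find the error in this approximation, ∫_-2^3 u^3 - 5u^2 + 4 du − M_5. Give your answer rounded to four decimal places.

-1.4583

Exact integral: ∫_-2^3 f(u) du ≈ -22.083333.
M_5 = -20.625.
Error ≈ -22.083333 − (-20.625) ≈ -1.4583.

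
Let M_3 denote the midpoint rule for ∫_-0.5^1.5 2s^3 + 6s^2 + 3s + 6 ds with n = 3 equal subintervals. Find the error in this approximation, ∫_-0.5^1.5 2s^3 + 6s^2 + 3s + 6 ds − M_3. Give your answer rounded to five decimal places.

Exact integral: ∫_-0.5^1.5 f(s) ds = 24.5.
M_3 ≈ 23.8333333.
Error ≈ 24.5 − 23.8333333 ≈ 0.66667.

0.66667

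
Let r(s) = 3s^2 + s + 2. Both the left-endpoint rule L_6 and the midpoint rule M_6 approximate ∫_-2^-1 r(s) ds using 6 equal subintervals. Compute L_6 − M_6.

L_6 ≈ 8.18056.
M_6 ≈ 7.49306.
L_6 − M_6 = 0.6875.

0.6875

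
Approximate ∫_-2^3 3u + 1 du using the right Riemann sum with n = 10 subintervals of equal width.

Δu = (3 − (-2))/10 = 0.5.
Right endpoints: -1.5, -1, -0.5, 0, 0.5, 1, 1.5, 2, 2.5, 3.
f(-1.5) = -3.5, f(-1) = -2, f(-0.5) = -0.5, f(0) = 1, f(0.5) = 2.5, f(1) = 4, f(1.5) = 5.5, f(2) = 7, f(2.5) = 8.5, f(3) = 10.
Sum = Δu · [f(-1.5) + f(-1) + f(-0.5) + ...].
Sum = 16.25.

16.25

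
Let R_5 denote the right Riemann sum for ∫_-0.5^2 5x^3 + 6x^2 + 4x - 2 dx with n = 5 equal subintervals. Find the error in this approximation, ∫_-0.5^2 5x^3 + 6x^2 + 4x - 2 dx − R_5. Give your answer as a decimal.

Exact integral: ∫_-0.5^2 f(x) dx = 38.671875.
R_5 = 58.75.
Error = 38.671875 − 58.75 = -20.078125.

-20.078125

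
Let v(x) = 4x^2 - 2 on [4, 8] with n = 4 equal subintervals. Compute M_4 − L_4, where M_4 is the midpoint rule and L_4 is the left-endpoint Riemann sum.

M_4 = 588.
L_4 = 496.
M_4 − L_4 = 92.

92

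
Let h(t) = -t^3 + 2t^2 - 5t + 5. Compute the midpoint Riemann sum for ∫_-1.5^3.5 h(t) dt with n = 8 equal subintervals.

Δt = (3.5 − (-1.5))/8 = 0.625.
Midpoints: -1.1875, -0.5625, 0.0625, 0.6875, 1.3125, 1.9375, 2.5625, 3.1875.
h(-1.1875) = 63211/4096, h(-0.5625) = 35321/4096, h(0.0625) = 19231/4096, h(0.6875) = 8941/4096, h(1.3125) = -1549/4096, h(1.9375) = -18239/4096, h(2.5625) = -47129/4096, h(3.1875) = -94219/4096.
Sum = Δt · [h(-1.1875) + h(-0.5625) + h(0.0625) + ...].
Sum = -5.25390625.

-5.25390625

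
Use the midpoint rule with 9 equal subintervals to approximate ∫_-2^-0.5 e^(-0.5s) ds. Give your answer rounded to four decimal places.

2.8677

Δs = (-0.5 − (-2))/9 = 1/6.
Midpoints: -23/12, -1.75, -19/12, -17/12, -1.25, -13/12, -11/12, -0.75, -7/12.
f(-23/12) ≈ 2.6073, f(-1.75) ≈ 2.3989, f(-19/12) ≈ 2.2071, f(-17/12) ≈ 2.0306, f(-1.25) ≈ 1.8682, f(-13/12) ≈ 1.7189, f(-11/12) ≈ 1.5814, f(-0.75) ≈ 1.4550, f(-7/12) ≈ 1.3387.
Sum = Δs · [f(-23/12) + f(-1.75) + f(-19/12) + ...].
Sum ≈ 2.8677.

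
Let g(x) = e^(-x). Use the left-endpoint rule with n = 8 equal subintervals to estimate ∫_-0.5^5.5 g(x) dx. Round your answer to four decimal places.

2.3378

Δx = (5.5 − (-0.5))/8 = 0.75.
Left endpoints: -0.5, 0.25, 1, 1.75, 2.5, 3.25, 4, 4.75.
g(-0.5) ≈ 1.6487, g(0.25) ≈ 0.7788, g(1) ≈ 0.3679, g(1.75) ≈ 0.1738, g(2.5) ≈ 0.0821, g(3.25) ≈ 0.0388, g(4) ≈ 0.0183, g(4.75) ≈ 0.0087.
Sum = Δx · [g(-0.5) + g(0.25) + g(1) + ...].
Sum ≈ 2.3378.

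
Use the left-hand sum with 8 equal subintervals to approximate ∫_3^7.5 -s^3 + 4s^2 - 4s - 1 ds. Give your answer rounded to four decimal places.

-283.0891

Δs = (7.5 − 3)/8 = 0.5625.
Left endpoints: 3, 3.5625, 4.125, 4.6875, 5.25, 5.8125, 6.375, 6.9375.
f(3) = -4, f(3.5625) = -39721/4096, f(4.125) = -10049/512, f(4.6875) = -142771/4096, f(5.25) = -56.453125, f(5.8125) = -350149/4096, f(6.375) = -62987/512, f(6.9375) = -696847/4096.
Sum = Δs · [f(3) + f(3.5625) + f(4.125) + ...].
Sum ≈ -283.0891.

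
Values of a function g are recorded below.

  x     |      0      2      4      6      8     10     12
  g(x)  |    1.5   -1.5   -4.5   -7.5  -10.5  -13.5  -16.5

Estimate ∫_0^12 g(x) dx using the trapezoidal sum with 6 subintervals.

-90

Δx = 2.
T_6 = (2/2)·[1.5 + 2·(-1.5) + 2·(-4.5) + 2·(-7.5) + 2·(-10.5) + 2·(-13.5) + (-16.5)] = -90.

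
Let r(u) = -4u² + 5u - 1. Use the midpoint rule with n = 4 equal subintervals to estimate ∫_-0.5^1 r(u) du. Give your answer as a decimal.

-1.0546875

Δu = (1 − (-0.5))/4 = 0.375.
Midpoints: -0.3125, 0.0625, 0.4375, 0.8125.
r(-0.3125) = -2.953125, r(0.0625) = -0.703125, r(0.4375) = 0.421875, r(0.8125) = 0.421875.
Sum = Δu · [r(-0.3125) + r(0.0625) + r(0.4375) + r(0.8125)].
Sum = -1.0546875.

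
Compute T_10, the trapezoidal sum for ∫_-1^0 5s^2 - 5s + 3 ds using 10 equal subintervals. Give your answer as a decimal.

7.175

Δs = (0 − (-1))/10 = 0.1.
f(-1) = 13, f(-0.9) = 11.55, f(-0.8) = 10.2, f(-0.7) = 8.95, f(-0.6) = 7.8, f(-0.5) = 6.75, f(-0.4) = 5.8, f(-0.3) = 4.95, f(-0.2) = 4.2, f(-0.1) = 3.55, f(0) = 3.
T_10 = (Δs/2)·[f(s_0) + 2f(s_1) + ... + 2f(s_{9}) + f(s_10)].
Sum = 7.175.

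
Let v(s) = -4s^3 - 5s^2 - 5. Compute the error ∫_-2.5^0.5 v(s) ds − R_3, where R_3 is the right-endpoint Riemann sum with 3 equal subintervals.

13

Exact integral: ∫_-2.5^0.5 v(s) ds = -2.25.
R_3 = -15.25.
Error = -2.25 − (-15.25) = 13.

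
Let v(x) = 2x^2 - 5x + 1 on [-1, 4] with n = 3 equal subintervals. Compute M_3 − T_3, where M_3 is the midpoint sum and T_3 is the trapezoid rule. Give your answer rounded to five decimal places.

-6.94444

M_3 ≈ 8.5185185.
T_3 ≈ 15.4629630.
M_3 − T_3 ≈ -6.94444.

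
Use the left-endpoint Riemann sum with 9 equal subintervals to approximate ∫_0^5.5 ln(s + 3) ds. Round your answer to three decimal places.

9.070

Δs = (5.5 − 0)/9 = 11/18.
Left endpoints: 0, 11/18, 11/9, 11/6, 22/9, 55/18, 11/3, 77/18, 44/9.
f(0) ≈ 1.099, f(11/18) ≈ 1.284, f(11/9) ≈ 1.440, f(11/6) ≈ 1.576, f(22/9) ≈ 1.695, f(55/18) ≈ 1.801, f(11/3) ≈ 1.897, f(77/18) ≈ 1.985, f(44/9) ≈ 2.065.
Sum = Δs · [f(0) + f(11/18) + f(11/9) + ...].
Sum ≈ 9.070.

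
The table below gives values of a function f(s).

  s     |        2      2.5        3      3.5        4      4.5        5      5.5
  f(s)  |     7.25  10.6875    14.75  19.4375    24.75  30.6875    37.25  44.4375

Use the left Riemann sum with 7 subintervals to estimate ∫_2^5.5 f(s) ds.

72.40625

Δs = 0.5.
Sum = 0.5·[7.25 + 10.6875 + 14.75 + 19.4375 + 24.75 + 30.6875 + 37.25] = 72.40625.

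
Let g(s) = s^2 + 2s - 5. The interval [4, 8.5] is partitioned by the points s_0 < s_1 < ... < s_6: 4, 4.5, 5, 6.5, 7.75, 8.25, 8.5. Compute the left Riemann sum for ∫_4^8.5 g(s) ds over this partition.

Subinterval widths: 0.5, 0.5, 1.5, 1.25, 0.5, 0.25.
Left endpoints: 4, 4.5, 5, 6.5, 7.75, 8.25.
g(4) = 19, g(4.5) = 24.25, g(5) = 30, g(6.5) = 50.25, g(7.75) = 70.5625, g(8.25) = 79.5625.
Sum = Σ Δs_i · g(s_i).
Sum = 184.609375.

184.609375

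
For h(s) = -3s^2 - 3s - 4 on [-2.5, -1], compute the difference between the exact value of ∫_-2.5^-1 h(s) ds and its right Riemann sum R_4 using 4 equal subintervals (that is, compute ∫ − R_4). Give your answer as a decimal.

Exact integral: ∫_-2.5^-1 h(s) ds = -12.75.
R_4 = -10.74609375.
Error = -12.75 − (-10.74609375) = -2.00390625.

-2.00390625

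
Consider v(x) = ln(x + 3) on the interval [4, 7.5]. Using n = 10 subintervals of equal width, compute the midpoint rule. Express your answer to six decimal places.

7.568312

Δx = (7.5 − 4)/10 = 0.35.
Midpoints: 4.175, 4.525, 4.875, 5.225, 5.575, 5.925, 6.275, 6.625, 6.975, 7.325.
v(4.175) ≈ 1.970603, v(4.525) ≈ 2.018231, v(4.875) ≈ 2.063693, v(5.225) ≈ 2.107178, v(5.575) ≈ 2.148851, v(5.925) ≈ 2.188856, v(6.275) ≈ 2.227323, v(6.625) ≈ 2.264364, v(6.975) ≈ 2.300082, v(7.325) ≈ 2.334568.
Sum = Δx · [v(4.175) + v(4.525) + v(4.875) + ...].
Sum ≈ 7.568312.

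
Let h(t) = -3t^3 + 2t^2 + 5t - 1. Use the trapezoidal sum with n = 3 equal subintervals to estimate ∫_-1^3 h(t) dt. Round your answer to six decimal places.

Δt = (3 − (-1))/3 = 4/3.
h(-1) = -1, h(1/3) = 7/9, h(5/3) = -1, h(3) = -49.
T_3 = (Δt/2)·[h(t_0) + 2h(t_1) + 2h(t_2) + h(t_3)].
Sum ≈ -33.629630.

-33.629630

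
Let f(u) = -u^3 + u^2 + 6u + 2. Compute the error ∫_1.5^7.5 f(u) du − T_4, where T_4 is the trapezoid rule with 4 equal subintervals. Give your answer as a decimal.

Exact integral: ∫_1.5^7.5 f(u) du = -476.25.
T_4 = -504.375.
Error = -476.25 − (-504.375) = 28.125.

28.125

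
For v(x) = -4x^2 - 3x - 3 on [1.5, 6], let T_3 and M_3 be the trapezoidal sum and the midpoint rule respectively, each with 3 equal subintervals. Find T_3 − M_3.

T_3 = -354.375.
M_3 = -344.25.
T_3 − M_3 = -10.125.

-10.125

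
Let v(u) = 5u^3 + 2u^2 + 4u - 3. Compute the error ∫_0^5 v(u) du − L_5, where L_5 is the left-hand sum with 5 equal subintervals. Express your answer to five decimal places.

314.58333

Exact integral: ∫_0^5 v(u) du ≈ 899.5833333.
L_5 = 585.
Error ≈ 899.5833333 − 585 ≈ 314.58333.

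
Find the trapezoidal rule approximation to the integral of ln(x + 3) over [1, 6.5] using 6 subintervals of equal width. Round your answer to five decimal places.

10.33199

Δx = (6.5 − 1)/6 = 11/12.
f(1) ≈ 1.38629, f(23/12) ≈ 1.59263, f(17/6) ≈ 1.76359, f(3.75) ≈ 1.90954, f(14/3) ≈ 2.03688, f(67/12) ≈ 2.14982, f(6.5) ≈ 2.25129.
T_6 = (Δx/2)·[f(x_0) + 2f(x_1) + ... + 2f(x_{5}) + f(x_6)].
Sum ≈ 10.33199.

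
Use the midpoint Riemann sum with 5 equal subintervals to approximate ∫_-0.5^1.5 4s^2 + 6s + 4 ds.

Δs = (1.5 − (-0.5))/5 = 0.4.
Midpoints: -0.3, 0.1, 0.5, 0.9, 1.3.
f(-0.3) = 2.56, f(0.1) = 4.64, f(0.5) = 8, f(0.9) = 12.64, f(1.3) = 18.56.
Sum = Δs · [f(-0.3) + f(0.1) + f(0.5) + f(0.9) + f(1.3)].
Sum = 18.56.

18.56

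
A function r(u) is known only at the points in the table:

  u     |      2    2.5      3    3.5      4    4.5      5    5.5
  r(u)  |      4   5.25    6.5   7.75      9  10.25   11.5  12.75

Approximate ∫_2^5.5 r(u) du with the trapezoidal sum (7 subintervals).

29.3125

Δu = 0.5.
T_7 = (0.5/2)·[4 + 2·5.25 + 2·6.5 + 2·7.75 + 2·9 + 2·10.25 + 2·11.5 + 12.75] = 29.3125.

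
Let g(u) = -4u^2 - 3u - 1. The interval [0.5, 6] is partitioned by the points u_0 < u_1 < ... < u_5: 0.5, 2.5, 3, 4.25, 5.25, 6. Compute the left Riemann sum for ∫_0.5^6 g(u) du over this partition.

-262.5

Subinterval widths: 2, 0.5, 1.25, 1, 0.75.
Left endpoints: 0.5, 2.5, 3, 4.25, 5.25.
g(0.5) = -3.5, g(2.5) = -33.5, g(3) = -46, g(4.25) = -86, g(5.25) = -127.
Sum = Σ Δu_i · g(u_i).
Sum = -262.5.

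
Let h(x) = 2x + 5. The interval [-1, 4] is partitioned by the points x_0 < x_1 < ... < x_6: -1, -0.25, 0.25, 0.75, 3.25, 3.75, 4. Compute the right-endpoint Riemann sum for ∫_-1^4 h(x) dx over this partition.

Subinterval widths: 0.75, 0.5, 0.5, 2.5, 0.5, 0.25.
Right endpoints: -0.25, 0.25, 0.75, 3.25, 3.75, 4.
h(-0.25) = 4.5, h(0.25) = 5.5, h(0.75) = 6.5, h(3.25) = 11.5, h(3.75) = 12.5, h(4) = 13.
Sum = Σ Δx_i · h(x_i).
Sum = 47.625.

47.625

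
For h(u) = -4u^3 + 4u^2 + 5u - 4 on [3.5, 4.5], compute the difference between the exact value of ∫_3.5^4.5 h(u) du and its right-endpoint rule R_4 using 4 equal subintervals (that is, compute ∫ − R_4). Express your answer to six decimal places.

19.958333

Exact integral: ∫_3.5^4.5 h(u) du ≈ -179.66666667.
R_4 = -199.625.
Error ≈ -179.66666667 − (-199.625) ≈ 19.958333.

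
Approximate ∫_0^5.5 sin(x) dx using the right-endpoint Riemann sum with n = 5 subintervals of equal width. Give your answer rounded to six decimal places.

-0.126703

Δx = (5.5 − 0)/5 = 1.1.
Right endpoints: 1.1, 2.2, 3.3, 4.4, 5.5.
f(1.1) ≈ 0.891207, f(2.2) ≈ 0.808496, f(3.3) ≈ -0.157746, f(4.4) ≈ -0.951602, f(5.5) ≈ -0.705540.
Sum = Δx · [f(1.1) + f(2.2) + f(3.3) + f(4.4) + f(5.5)].
Sum ≈ -0.126703.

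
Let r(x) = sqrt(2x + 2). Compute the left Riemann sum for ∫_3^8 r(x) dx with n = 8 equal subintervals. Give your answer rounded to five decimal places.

17.46760

Δx = (8 − 3)/8 = 0.625.
Left endpoints: 3, 3.625, 4.25, 4.875, 5.5, 6.125, 6.75, 7.375.
r(3) ≈ 2.82843, r(3.625) ≈ 3.04138, r(4.25) ≈ 3.24037, r(4.875) ≈ 3.42783, r(5.5) ≈ 3.60555, r(6.125) ≈ 3.77492, r(6.75) ≈ 3.93700, r(7.375) ≈ 4.09268.
Sum = Δx · [r(3) + r(3.625) + r(4.25) + ...].
Sum ≈ 17.46760.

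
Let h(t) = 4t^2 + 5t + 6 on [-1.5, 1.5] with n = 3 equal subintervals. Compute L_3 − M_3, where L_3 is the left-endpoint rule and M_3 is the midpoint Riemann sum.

-4.5

L_3 = 21.5.
M_3 = 26.
L_3 − M_3 = -4.5.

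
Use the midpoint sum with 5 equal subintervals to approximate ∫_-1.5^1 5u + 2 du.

Δu = (1 − (-1.5))/5 = 0.5.
Midpoints: -1.25, -0.75, -0.25, 0.25, 0.75.
f(-1.25) = -4.25, f(-0.75) = -1.75, f(-0.25) = 0.75, f(0.25) = 3.25, f(0.75) = 5.75.
Sum = Δu · [f(-1.25) + f(-0.75) + f(-0.25) + f(0.25) + f(0.75)].
Sum = 1.875.

1.875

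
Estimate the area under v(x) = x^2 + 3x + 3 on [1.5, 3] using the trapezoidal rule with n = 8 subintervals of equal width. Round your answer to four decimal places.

22.5088

Δx = (3 − 1.5)/8 = 0.1875.
v(1.5) = 9.75, v(1.6875) = 10.91015625, v(1.875) = 12.140625, v(2.0625) = 13.44140625, v(2.25) = 14.8125, v(2.4375) = 16.25390625, v(2.625) = 17.765625, v(2.8125) = 19.34765625, v(3) = 21.
T_8 = (Δx/2)·[v(x_0) + 2v(x_1) + ... + 2v(x_{7}) + v(x_8)].
Sum ≈ 22.5088.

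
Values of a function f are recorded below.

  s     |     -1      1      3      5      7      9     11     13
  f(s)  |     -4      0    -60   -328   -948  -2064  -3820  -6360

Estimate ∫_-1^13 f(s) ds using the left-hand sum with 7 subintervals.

-14448

Δs = 2.
Sum = 2·[(-4) + 0 + (-60) + (-328) + (-948) + (-2064) + (-3820)] = -14448.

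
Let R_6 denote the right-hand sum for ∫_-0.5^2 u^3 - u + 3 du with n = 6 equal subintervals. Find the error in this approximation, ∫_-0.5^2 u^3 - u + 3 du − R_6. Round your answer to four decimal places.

Exact integral: ∫_-0.5^2 f(u) du = 9.609375.
R_6 ≈ 10.944010.
Error ≈ 9.609375 − 10.944010 ≈ -1.3346.

-1.3346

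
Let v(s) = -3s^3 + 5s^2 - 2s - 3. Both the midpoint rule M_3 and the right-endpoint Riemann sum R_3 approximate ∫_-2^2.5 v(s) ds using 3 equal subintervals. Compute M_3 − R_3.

M_3 = 4.0078125.
R_3 = -40.5.
M_3 − R_3 = 44.5078125.

44.5078125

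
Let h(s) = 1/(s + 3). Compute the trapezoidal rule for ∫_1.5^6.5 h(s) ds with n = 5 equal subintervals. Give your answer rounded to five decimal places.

0.75039

Δs = (6.5 − 1.5)/5 = 1.
h(1.5) = 2/9, h(2.5) = 2/11, h(3.5) = 2/13, h(4.5) = 2/15, h(5.5) = 2/17, h(6.5) = 2/19.
T_5 = (Δs/2)·[h(s_0) + 2h(s_1) + ... + 2h(s_{4}) + h(s_5)].
Sum ≈ 0.75039.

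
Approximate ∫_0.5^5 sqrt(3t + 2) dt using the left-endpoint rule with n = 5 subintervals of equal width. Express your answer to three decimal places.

Δt = (5 − 0.5)/5 = 0.9.
Left endpoints: 0.5, 1.4, 2.3, 3.2, 4.1.
f(0.5) ≈ 1.871, f(1.4) ≈ 2.490, f(2.3) ≈ 2.983, f(3.2) ≈ 3.406, f(4.1) ≈ 3.782.
Sum = Δt · [f(0.5) + f(1.4) + f(2.3) + f(3.2) + f(4.1)].
Sum ≈ 13.078.

13.078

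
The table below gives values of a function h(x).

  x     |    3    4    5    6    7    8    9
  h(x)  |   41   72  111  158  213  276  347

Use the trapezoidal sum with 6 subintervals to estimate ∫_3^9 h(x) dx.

1024

Δx = 1.
T_6 = (1/2)·[41 + 2·72 + 2·111 + 2·158 + 2·213 + 2·276 + 347] = 1024.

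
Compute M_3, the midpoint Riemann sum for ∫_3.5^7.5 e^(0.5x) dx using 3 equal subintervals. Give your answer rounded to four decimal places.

Δx = (7.5 − 3.5)/3 = 4/3.
Midpoints: 25/6, 5.5, 41/6.
f(25/6) ≈ 8.0312, f(5.5) ≈ 15.6426, f(41/6) ≈ 30.4677.
Sum = Δx · [f(25/6) + f(5.5) + f(41/6)].
Sum ≈ 72.1887.

72.1887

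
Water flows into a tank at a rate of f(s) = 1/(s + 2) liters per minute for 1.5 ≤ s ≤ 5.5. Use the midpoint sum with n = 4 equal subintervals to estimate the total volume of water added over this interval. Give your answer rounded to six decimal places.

Δs = (5.5 − 1.5)/4 = 1.
Midpoints: 2, 3, 4, 5.
f(2) = 0.25, f(3) = 0.2, f(4) = 1/6, f(5) = 1/7.
Sum = Δs · [f(2) + f(3) + f(4) + f(5)].
Sum ≈ 0.759524.

0.759524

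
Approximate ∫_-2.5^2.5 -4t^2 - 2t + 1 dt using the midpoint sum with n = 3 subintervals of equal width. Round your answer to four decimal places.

-32.0370

Δt = (2.5 − (-2.5))/3 = 5/3.
Midpoints: -5/3, 0, 5/3.
f(-5/3) = -61/9, f(0) = 1, f(5/3) = -121/9.
Sum = Δt · [f(-5/3) + f(0) + f(5/3)].
Sum ≈ -32.0370.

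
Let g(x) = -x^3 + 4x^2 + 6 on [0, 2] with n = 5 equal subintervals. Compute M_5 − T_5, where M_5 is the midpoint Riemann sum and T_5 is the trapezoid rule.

-0.08

M_5 = 18.64.
T_5 = 18.72.
M_5 − T_5 = -0.08.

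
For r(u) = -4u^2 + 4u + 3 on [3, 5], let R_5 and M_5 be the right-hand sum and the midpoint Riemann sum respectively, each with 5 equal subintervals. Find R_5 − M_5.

-11.52

R_5 = -104.08.
M_5 = -92.56.
R_5 − M_5 = -11.52.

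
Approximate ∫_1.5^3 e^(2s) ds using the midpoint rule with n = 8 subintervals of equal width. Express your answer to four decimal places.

190.5531

Δs = (3 − 1.5)/8 = 0.1875.
Midpoints: 1.59375, 1.78125, 1.96875, 2.15625, 2.34375, 2.53125, 2.71875, 2.90625.
f(1.59375) ≈ 24.2278, f(1.78125) ≈ 35.2512, f(1.96875) ≈ 51.2902, f(2.15625) ≈ 74.6268, f(2.34375) ≈ 108.5814, f(2.53125) ≈ 157.9850, f(2.71875) ≈ 229.8668, f(2.90625) ≈ 334.4542.
Sum = Δs · [f(1.59375) + f(1.78125) + f(1.96875) + ...].
Sum ≈ 190.5531.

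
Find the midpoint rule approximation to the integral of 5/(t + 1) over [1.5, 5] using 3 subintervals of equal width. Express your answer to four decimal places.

Δt = (5 − 1.5)/3 = 7/6.
Midpoints: 25/12, 3.25, 53/12.
f(25/12) = 60/37, f(3.25) = 20/17, f(53/12) = 12/13.
Sum = Δt · [f(25/12) + f(3.25) + f(53/12)].
Sum ≈ 4.3414.

4.3414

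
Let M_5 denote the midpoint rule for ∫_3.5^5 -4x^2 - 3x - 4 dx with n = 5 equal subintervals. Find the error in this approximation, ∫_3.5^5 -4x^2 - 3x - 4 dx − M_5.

Exact integral: ∫_3.5^5 f(x) dx = -134.625.
M_5 = -134.58.
Error = -134.625 − (-134.58) = -0.045.

-0.045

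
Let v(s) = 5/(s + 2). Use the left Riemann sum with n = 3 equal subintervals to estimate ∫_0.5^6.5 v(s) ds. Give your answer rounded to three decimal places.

Δs = (6.5 − 0.5)/3 = 2.
Left endpoints: 0.5, 2.5, 4.5.
v(0.5) = 2, v(2.5) = 10/9, v(4.5) = 10/13.
Sum = Δs · [v(0.5) + v(2.5) + v(4.5)].
Sum ≈ 7.761.

7.761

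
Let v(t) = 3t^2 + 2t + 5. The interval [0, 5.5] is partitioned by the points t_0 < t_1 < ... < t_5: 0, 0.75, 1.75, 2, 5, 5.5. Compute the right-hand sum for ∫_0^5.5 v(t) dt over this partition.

Subinterval widths: 0.75, 1, 0.25, 3, 0.5.
Right endpoints: 0.75, 1.75, 2, 5, 5.5.
v(0.75) = 8.1875, v(1.75) = 17.6875, v(2) = 21, v(5) = 90, v(5.5) = 106.75.
Sum = Σ Δt_i · v(t_i).
Sum = 352.453125.

352.453125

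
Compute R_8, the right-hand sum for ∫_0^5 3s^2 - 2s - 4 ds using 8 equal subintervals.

101.2890625

Δs = (5 − 0)/8 = 0.625.
Right endpoints: 0.625, 1.25, 1.875, 2.5, 3.125, 3.75, 4.375, 5.
f(0.625) = -4.078125, f(1.25) = -1.8125, f(1.875) = 2.796875, f(2.5) = 9.75, f(3.125) = 19.046875, f(3.75) = 30.6875, f(4.375) = 44.671875, f(5) = 61.
Sum = Δs · [f(0.625) + f(1.25) + f(1.875) + ...].
Sum = 101.2890625.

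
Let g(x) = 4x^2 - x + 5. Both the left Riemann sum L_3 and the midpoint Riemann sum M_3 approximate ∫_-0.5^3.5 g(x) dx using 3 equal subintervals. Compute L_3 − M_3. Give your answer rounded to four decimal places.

-22.2222

L_3 ≈ 46.740741.
M_3 ≈ 68.962963.
L_3 − M_3 ≈ -22.2222.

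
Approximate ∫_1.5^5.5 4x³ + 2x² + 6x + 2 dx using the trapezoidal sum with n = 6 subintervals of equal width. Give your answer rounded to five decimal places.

Δx = (5.5 − 1.5)/6 = 2/3.
f(1.5) = 29, f(13/6) = 1757/27, f(17/6) = 3403/27, f(3.5) = 219, f(25/6) = 9479/27, f(29/6) = 14293/27, f(5.5) = 761.
T_6 = (Δx/2)·[f(x_0) + 2f(x_1) + ... + 2f(x_{5}) + f(x_6)].
Sum ≈ 1123.70370.

1123.70370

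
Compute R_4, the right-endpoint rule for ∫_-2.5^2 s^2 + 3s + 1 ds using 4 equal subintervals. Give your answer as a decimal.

16.27734375

Δs = (2 − (-2.5))/4 = 1.125.
Right endpoints: -1.375, -0.25, 0.875, 2.
f(-1.375) = -1.234375, f(-0.25) = 0.3125, f(0.875) = 4.390625, f(2) = 11.
Sum = Δs · [f(-1.375) + f(-0.25) + f(0.875) + f(2)].
Sum = 16.27734375.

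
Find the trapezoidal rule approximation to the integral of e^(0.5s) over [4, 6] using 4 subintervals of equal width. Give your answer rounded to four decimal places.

Δs = (6 − 4)/4 = 0.5.
f(4) ≈ 7.3891, f(4.5) ≈ 9.4877, f(5) ≈ 12.1825, f(5.5) ≈ 15.6426, f(6) ≈ 20.0855.
T_4 = (Δs/2)·[f(s_0) + 2f(s_1) + 2f(s_2) + 2f(s_3) + f(s_4)].
Sum ≈ 25.5251.

25.5251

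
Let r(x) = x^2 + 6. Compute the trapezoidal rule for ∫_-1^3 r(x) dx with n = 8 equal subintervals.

Δx = (3 − (-1))/8 = 0.5.
r(-1) = 7, r(-0.5) = 6.25, r(0) = 6, r(0.5) = 6.25, r(1) = 7, r(1.5) = 8.25, r(2) = 10, r(2.5) = 12.25, r(3) = 15.
T_8 = (Δx/2)·[r(x_0) + 2r(x_1) + ... + 2r(x_{7}) + r(x_8)].
Sum = 33.5.

33.5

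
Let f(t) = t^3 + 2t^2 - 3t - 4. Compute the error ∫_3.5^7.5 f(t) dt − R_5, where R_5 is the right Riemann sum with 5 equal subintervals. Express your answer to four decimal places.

Exact integral: ∫_3.5^7.5 f(t) dt ≈ 924.166667.
R_5 = 1114.06.
Error ≈ 924.166667 − 1114.06 ≈ -189.8933.

-189.8933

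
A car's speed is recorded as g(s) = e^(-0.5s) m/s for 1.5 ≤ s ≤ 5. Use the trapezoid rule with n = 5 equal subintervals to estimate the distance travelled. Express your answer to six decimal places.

Δs = (5 − 1.5)/5 = 0.7.
g(1.5) ≈ 0.472367, g(2.2) ≈ 0.332871, g(2.9) ≈ 0.234570, g(3.6) ≈ 0.165299, g(4.3) ≈ 0.116484, g(5) ≈ 0.082085.
T_5 = (Δs/2)·[g(s_0) + 2g(s_1) + ... + 2g(s_{4}) + g(s_5)].
Sum ≈ 0.788515.

0.788515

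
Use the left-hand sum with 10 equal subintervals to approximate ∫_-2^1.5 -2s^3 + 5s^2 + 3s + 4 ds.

Δs = (1.5 − (-2))/10 = 0.35.
Left endpoints: -2, -1.65, -1.3, -0.95, -0.6, -0.25, 0.1, 0.45, 0.8, 1.15.
f(-2) = 34, f(-1.65) = 21.64675, f(-1.3) = 12.944, f(-0.95) = 7.37725, f(-0.6) = 4.432, f(-0.25) = 3.59375, f(0.1) = 4.348, f(0.45) = 6.18025, f(0.8) = 8.576, f(1.15) = 11.02075.
Sum = Δs · [f(-2) + f(-1.65) + f(-1.3) + ...].
Sum = 39.9415625.

39.9415625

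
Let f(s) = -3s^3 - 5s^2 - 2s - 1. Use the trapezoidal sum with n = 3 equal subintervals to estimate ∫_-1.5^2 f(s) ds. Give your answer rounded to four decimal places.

Δs = (2 − (-1.5))/3 = 7/6.
f(-1.5) = 0.875, f(-1/3) = -7/9, f(5/6) = -7.875, f(2) = -49.
T_3 = (Δs/2)·[f(s_0) + 2f(s_1) + 2f(s_2) + f(s_3)].
Sum ≈ -38.1678.

-38.1678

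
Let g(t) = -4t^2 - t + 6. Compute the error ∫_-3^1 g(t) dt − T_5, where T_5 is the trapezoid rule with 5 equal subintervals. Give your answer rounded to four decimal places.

1.7067

Exact integral: ∫_-3^1 g(t) dt ≈ -9.333333.
T_5 = -11.04.
Error ≈ -9.333333 − (-11.04) ≈ 1.7067.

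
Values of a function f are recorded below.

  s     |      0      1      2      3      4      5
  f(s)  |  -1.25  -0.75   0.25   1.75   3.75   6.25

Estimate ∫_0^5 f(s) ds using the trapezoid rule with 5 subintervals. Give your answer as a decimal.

7.5

Δs = 1.
T_5 = (1/2)·[(-1.25) + 2·(-0.75) + 2·0.25 + 2·1.75 + 2·3.75 + 6.25] = 7.5.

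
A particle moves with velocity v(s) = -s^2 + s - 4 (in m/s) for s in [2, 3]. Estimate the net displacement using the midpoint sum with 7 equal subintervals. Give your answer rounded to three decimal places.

-7.832

Δs = (3 − 2)/7 = 1/7.
Midpoints: 29/14, 31/14, 33/14, 2.5, 37/14, 39/14, 41/14.
v(29/14) = -1219/196, v(31/14) = -1311/196, v(33/14) = -1411/196, v(2.5) = -7.75, v(37/14) = -1635/196, v(39/14) = -1759/196, v(41/14) = -1891/196.
Sum = Δs · [v(29/14) + v(31/14) + v(33/14) + ...].
Sum ≈ -7.832.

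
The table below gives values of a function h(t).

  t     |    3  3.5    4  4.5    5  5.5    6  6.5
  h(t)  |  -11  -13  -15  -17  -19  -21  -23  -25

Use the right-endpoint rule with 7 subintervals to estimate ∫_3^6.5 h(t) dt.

Δt = 0.5.
Sum = 0.5·[(-13) + (-15) + (-17) + (-19) + (-21) + (-23) + (-25)] = -66.5.

-66.5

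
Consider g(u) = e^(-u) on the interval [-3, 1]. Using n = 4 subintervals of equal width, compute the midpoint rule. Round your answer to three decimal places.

Δu = (1 − (-3))/4 = 1.
Midpoints: -2.5, -1.5, -0.5, 0.5.
g(-2.5) ≈ 12.182, g(-1.5) ≈ 4.482, g(-0.5) ≈ 1.649, g(0.5) ≈ 0.607.
Sum = Δu · [g(-2.5) + g(-1.5) + g(-0.5) + g(0.5)].
Sum ≈ 18.919.

18.919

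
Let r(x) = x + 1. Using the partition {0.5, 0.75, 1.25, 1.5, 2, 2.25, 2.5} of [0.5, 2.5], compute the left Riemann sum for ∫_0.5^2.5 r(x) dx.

Subinterval widths: 0.25, 0.5, 0.25, 0.5, 0.25, 0.25.
Left endpoints: 0.5, 0.75, 1.25, 1.5, 2, 2.25.
r(0.5) = 1.5, r(0.75) = 1.75, r(1.25) = 2.25, r(1.5) = 2.5, r(2) = 3, r(2.25) = 3.25.
Sum = Σ Δx_i · r(x_i).
Sum = 4.625.

4.625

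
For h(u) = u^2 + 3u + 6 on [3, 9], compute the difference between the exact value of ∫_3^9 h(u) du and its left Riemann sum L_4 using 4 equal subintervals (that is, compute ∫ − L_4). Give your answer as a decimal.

65.25

Exact integral: ∫_3^9 h(u) du = 378.
L_4 = 312.75.
Error = 378 − 312.75 = 65.25.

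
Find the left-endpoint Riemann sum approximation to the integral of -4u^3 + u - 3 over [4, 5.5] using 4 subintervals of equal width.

-581.94140625

Δu = (5.5 − 4)/4 = 0.375.
Left endpoints: 4, 4.375, 4.75, 5.125.
f(4) = -255, f(4.375) = -333.5859375, f(4.75) = -426.9375, f(5.125) = -536.3203125.
Sum = Δu · [f(4) + f(4.375) + f(4.75) + f(5.125)].
Sum = -581.94140625.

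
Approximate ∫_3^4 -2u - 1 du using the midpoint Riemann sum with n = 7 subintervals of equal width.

-8

Δu = (4 − 3)/7 = 1/7.
Midpoints: 43/14, 45/14, 47/14, 3.5, 51/14, 53/14, 55/14.
f(43/14) = -50/7, f(45/14) = -52/7, f(47/14) = -54/7, f(3.5) = -8, f(51/14) = -58/7, f(53/14) = -60/7, f(55/14) = -62/7.
Sum = Δu · [f(43/14) + f(45/14) + f(47/14) + ...].
Sum = -8.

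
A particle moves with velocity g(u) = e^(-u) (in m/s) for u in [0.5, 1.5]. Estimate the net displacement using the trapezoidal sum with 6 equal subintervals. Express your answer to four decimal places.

0.3843

Δu = (1.5 − 0.5)/6 = 1/6.
g(0.5) ≈ 0.6065, g(2/3) ≈ 0.5134, g(5/6) ≈ 0.4346, g(1) ≈ 0.3679, g(7/6) ≈ 0.3114, g(4/3) ≈ 0.2636, g(1.5) ≈ 0.2231.
T_6 = (Δu/2)·[g(u_0) + 2g(u_1) + ... + 2g(u_{5}) + g(u_6)].
Sum ≈ 0.3843.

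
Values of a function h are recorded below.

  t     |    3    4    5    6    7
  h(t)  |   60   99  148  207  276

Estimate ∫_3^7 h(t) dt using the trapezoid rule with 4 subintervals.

622

Δt = 1.
T_4 = (1/2)·[60 + 2·99 + 2·148 + 2·207 + 276] = 622.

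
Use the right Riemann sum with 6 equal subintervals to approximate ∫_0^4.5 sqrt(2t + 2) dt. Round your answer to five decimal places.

11.91275

Δt = (4.5 − 0)/6 = 0.75.
Right endpoints: 0.75, 1.5, 2.25, 3, 3.75, 4.5.
f(0.75) ≈ 1.87083, f(1.5) ≈ 2.23607, f(2.25) ≈ 2.54951, f(3) ≈ 2.82843, f(3.75) ≈ 3.08221, f(4.5) ≈ 3.31662.
Sum = Δt · [f(0.75) + f(1.5) + f(2.25) + ...].
Sum ≈ 11.91275.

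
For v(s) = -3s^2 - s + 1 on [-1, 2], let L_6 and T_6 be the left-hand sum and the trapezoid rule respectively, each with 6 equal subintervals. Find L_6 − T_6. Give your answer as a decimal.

L_6 = -4.875.
T_6 = -7.875.
L_6 − T_6 = 3.

3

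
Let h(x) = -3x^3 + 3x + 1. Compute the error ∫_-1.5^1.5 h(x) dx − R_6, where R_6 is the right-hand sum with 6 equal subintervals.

2.8125

Exact integral: ∫_-1.5^1.5 h(x) dx = 3.
R_6 = 0.1875.
Error = 3 − 0.1875 = 2.8125.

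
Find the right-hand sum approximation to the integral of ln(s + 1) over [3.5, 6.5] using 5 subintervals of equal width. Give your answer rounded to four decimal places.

Δs = (6.5 − 3.5)/5 = 0.6.
Right endpoints: 4.1, 4.7, 5.3, 5.9, 6.5.
f(4.1) ≈ 1.6292, f(4.7) ≈ 1.7405, f(5.3) ≈ 1.8405, f(5.9) ≈ 1.9315, f(6.5) ≈ 2.0149.
Sum = Δs · [f(4.1) + f(4.7) + f(5.3) + f(5.9) + f(6.5)].
Sum ≈ 5.4940.

5.4940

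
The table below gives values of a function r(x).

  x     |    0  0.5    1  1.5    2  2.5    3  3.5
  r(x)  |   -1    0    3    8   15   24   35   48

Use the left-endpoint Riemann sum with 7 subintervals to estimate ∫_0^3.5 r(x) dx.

42

Δx = 0.5.
Sum = 0.5·[(-1) + 0 + 3 + 8 + 15 + 24 + 35] = 42.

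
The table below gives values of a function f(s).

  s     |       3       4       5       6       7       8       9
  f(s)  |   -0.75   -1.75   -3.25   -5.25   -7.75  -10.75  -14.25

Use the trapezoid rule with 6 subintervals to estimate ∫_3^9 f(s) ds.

Δs = 1.
T_6 = (1/2)·[(-0.75) + 2·(-1.75) + 2·(-3.25) + 2·(-5.25) + 2·(-7.75) + 2·(-10.75) + (-14.25)] = -36.25.

-36.25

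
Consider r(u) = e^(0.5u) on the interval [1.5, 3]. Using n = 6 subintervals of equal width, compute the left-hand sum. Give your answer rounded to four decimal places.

Δu = (3 − 1.5)/6 = 0.25.
Left endpoints: 1.5, 1.75, 2, 2.25, 2.5, 2.75.
r(1.5) ≈ 2.1170, r(1.75) ≈ 2.3989, r(2) ≈ 2.7183, r(2.25) ≈ 3.0802, r(2.5) ≈ 3.4903, r(2.75) ≈ 3.9551.
Sum = Δu · [r(1.5) + r(1.75) + r(2) + ...].
Sum ≈ 4.4399.

4.4399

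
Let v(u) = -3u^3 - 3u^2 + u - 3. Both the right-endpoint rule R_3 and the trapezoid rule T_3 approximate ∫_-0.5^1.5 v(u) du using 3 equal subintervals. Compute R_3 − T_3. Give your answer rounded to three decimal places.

-4.833

R_3 ≈ -18.19444.
T_3 ≈ -13.36111.
R_3 − T_3 ≈ -4.833.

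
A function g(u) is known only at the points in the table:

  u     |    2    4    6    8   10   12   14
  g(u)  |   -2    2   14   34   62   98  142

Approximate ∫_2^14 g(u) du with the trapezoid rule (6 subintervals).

560

Δu = 2.
T_6 = (2/2)·[(-2) + 2·2 + 2·14 + 2·34 + 2·62 + 2·98 + 142] = 560.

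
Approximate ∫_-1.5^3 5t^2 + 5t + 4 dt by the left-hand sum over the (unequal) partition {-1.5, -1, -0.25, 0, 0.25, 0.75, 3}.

35.1875

Subinterval widths: 0.5, 0.75, 0.25, 0.25, 0.5, 2.25.
Left endpoints: -1.5, -1, -0.25, 0, 0.25, 0.75.
f(-1.5) = 7.75, f(-1) = 4, f(-0.25) = 3.0625, f(0) = 4, f(0.25) = 5.5625, f(0.75) = 10.5625.
Sum = Σ Δt_i · f(t_i).
Sum = 35.1875.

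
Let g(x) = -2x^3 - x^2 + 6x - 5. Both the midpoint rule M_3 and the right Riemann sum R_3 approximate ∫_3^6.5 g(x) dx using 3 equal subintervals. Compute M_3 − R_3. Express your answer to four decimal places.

331.1753

M_3 ≈ -840.611690.
R_3 ≈ -1171.787037.
M_3 − R_3 ≈ 331.1753.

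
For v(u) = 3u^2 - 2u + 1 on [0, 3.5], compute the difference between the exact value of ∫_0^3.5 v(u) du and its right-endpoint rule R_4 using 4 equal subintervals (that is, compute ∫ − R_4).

Exact integral: ∫_0^3.5 v(u) du = 34.125.
R_4 = 48.48046875.
Error = 34.125 − 48.48046875 = -14.35546875.

-14.35546875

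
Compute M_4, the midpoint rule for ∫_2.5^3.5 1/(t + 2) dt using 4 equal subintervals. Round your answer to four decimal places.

0.2006

Δt = (3.5 − 2.5)/4 = 0.25.
Midpoints: 2.625, 2.875, 3.125, 3.375.
f(2.625) = 8/37, f(2.875) = 8/39, f(3.125) = 8/41, f(3.375) = 8/43.
Sum = Δt · [f(2.625) + f(2.875) + f(3.125) + f(3.375)].
Sum ≈ 0.2006.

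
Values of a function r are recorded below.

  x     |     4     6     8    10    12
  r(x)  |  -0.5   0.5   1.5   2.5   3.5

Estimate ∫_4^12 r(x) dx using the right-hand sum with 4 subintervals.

Δx = 2.
Sum = 2·[0.5 + 1.5 + 2.5 + 3.5] = 16.

16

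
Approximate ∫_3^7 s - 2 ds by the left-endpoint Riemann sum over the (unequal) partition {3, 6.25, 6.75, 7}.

Subinterval widths: 3.25, 0.5, 0.25.
Left endpoints: 3, 6.25, 6.75.
f(3) = 1, f(6.25) = 4.25, f(6.75) = 4.75.
Sum = Σ Δs_i · f(s_i).
Sum = 6.5625.

6.5625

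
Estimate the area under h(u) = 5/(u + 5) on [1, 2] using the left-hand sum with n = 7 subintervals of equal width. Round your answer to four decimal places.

0.7793

Δu = (2 − 1)/7 = 1/7.
Left endpoints: 1, 8/7, 9/7, 10/7, 11/7, 12/7, 13/7.
h(1) = 5/6, h(8/7) = 35/43, h(9/7) = 35/44, h(10/7) = 7/9, h(11/7) = 35/46, h(12/7) = 35/47, h(13/7) = 35/48.
Sum = Δu · [h(1) + h(8/7) + h(9/7) + ...].
Sum ≈ 0.7793.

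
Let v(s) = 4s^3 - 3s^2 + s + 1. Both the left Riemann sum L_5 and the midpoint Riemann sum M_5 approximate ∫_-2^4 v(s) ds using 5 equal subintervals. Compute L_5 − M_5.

L_5 = 38.16.
M_5 = 173.52.
L_5 − M_5 = -135.36.

-135.36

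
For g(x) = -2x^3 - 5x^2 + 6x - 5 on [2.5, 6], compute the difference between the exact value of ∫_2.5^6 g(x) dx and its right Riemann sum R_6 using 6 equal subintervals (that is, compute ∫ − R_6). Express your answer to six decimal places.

Exact integral: ∫_2.5^6 g(x) dx ≈ -890.67708333.
R_6 ≈ -1050.87702546.
Error ≈ -890.67708333 − (-1050.87702546) ≈ 160.199942.

160.199942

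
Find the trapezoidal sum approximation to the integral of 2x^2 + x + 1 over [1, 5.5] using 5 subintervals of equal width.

Δx = (5.5 − 1)/5 = 0.9.
f(1) = 4, f(1.9) = 10.12, f(2.8) = 19.48, f(3.7) = 32.08, f(4.6) = 47.92, f(5.5) = 67.
T_5 = (Δx/2)·[f(x_0) + 2f(x_1) + ... + 2f(x_{4}) + f(x_5)].
Sum = 130.59.

130.59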